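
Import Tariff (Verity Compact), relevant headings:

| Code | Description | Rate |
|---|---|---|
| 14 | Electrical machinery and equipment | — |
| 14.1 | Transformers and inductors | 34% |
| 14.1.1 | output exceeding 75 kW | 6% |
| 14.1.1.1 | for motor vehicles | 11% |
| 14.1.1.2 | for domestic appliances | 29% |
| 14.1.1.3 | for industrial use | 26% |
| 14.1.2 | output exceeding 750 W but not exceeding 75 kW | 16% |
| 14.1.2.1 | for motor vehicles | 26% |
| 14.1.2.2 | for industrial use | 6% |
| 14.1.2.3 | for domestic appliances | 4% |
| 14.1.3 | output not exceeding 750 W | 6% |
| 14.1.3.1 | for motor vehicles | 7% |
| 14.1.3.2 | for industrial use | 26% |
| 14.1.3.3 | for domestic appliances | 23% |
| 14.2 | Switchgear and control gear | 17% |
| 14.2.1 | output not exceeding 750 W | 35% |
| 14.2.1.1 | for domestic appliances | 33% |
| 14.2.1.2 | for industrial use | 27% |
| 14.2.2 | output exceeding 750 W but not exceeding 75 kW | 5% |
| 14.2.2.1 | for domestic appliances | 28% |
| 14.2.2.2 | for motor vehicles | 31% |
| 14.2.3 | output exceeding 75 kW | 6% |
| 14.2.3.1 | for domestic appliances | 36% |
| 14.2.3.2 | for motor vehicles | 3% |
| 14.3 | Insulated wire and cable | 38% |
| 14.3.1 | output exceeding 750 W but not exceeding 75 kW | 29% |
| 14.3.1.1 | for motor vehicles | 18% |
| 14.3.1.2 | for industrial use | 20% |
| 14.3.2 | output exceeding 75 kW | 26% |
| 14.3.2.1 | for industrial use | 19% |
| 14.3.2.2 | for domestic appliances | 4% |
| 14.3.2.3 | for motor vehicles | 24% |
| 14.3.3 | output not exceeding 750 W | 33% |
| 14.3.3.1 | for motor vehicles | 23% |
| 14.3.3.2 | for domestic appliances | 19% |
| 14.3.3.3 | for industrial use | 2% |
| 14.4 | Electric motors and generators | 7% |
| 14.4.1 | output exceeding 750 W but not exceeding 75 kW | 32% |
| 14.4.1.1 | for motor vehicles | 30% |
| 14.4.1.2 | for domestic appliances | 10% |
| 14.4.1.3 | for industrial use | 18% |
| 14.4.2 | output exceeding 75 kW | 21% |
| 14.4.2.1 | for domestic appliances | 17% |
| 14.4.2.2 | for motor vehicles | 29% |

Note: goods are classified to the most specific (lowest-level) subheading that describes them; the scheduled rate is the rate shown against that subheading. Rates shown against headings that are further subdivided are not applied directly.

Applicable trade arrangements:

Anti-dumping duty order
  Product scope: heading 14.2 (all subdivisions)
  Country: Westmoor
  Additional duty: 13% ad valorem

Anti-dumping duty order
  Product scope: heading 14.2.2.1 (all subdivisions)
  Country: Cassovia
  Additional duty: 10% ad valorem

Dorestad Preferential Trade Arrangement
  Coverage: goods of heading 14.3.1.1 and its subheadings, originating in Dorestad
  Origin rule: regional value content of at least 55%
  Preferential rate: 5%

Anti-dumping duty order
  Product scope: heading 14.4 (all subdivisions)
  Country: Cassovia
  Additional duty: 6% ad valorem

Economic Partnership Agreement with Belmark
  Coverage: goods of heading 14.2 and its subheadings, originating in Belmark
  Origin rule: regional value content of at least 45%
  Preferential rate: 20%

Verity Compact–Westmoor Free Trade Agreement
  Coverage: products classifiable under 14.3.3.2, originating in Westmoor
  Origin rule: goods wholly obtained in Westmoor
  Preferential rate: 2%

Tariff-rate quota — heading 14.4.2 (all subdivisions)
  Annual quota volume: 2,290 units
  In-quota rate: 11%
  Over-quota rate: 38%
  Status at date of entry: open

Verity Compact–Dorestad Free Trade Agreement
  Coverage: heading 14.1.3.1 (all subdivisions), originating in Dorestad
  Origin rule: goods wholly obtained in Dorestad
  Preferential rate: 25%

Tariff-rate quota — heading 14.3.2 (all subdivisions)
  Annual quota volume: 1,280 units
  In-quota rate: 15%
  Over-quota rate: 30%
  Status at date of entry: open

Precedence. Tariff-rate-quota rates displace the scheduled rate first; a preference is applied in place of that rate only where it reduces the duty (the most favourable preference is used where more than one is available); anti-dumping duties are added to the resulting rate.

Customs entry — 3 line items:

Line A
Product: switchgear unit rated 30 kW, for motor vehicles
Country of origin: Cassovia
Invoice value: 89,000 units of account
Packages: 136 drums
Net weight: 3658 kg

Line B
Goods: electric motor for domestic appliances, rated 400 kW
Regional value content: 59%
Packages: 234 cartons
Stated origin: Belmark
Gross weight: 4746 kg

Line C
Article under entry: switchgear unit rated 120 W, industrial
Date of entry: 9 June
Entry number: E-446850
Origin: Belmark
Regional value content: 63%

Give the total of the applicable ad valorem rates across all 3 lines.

62%

Line A: switchgear unit → 14.2; rated 30 kW → 14.2.2; for motor vehicles → 14.2.2.2. Scheduled 31%. No special measure applies. → 31%.
Line B: electric motor → 14.4; rated 400 kW → 14.4.2; for domestic appliances → 14.4.2.1. Scheduled 17%. quota on 14.4.2 open → in-quota 11%; Belmark agreement on 14.2: 14.4.2.1 not covered. → 11%.
Line C: switchgear unit → 14.2; rated 120 W → 14.2.1; industrial → 14.2.1.2. Scheduled 27%. Belmark agreement on 14.2: RVC ≥ 45% → 20% available; preferential 20%. → 20%.
Sum: 31% + 11% + 20% = 62%.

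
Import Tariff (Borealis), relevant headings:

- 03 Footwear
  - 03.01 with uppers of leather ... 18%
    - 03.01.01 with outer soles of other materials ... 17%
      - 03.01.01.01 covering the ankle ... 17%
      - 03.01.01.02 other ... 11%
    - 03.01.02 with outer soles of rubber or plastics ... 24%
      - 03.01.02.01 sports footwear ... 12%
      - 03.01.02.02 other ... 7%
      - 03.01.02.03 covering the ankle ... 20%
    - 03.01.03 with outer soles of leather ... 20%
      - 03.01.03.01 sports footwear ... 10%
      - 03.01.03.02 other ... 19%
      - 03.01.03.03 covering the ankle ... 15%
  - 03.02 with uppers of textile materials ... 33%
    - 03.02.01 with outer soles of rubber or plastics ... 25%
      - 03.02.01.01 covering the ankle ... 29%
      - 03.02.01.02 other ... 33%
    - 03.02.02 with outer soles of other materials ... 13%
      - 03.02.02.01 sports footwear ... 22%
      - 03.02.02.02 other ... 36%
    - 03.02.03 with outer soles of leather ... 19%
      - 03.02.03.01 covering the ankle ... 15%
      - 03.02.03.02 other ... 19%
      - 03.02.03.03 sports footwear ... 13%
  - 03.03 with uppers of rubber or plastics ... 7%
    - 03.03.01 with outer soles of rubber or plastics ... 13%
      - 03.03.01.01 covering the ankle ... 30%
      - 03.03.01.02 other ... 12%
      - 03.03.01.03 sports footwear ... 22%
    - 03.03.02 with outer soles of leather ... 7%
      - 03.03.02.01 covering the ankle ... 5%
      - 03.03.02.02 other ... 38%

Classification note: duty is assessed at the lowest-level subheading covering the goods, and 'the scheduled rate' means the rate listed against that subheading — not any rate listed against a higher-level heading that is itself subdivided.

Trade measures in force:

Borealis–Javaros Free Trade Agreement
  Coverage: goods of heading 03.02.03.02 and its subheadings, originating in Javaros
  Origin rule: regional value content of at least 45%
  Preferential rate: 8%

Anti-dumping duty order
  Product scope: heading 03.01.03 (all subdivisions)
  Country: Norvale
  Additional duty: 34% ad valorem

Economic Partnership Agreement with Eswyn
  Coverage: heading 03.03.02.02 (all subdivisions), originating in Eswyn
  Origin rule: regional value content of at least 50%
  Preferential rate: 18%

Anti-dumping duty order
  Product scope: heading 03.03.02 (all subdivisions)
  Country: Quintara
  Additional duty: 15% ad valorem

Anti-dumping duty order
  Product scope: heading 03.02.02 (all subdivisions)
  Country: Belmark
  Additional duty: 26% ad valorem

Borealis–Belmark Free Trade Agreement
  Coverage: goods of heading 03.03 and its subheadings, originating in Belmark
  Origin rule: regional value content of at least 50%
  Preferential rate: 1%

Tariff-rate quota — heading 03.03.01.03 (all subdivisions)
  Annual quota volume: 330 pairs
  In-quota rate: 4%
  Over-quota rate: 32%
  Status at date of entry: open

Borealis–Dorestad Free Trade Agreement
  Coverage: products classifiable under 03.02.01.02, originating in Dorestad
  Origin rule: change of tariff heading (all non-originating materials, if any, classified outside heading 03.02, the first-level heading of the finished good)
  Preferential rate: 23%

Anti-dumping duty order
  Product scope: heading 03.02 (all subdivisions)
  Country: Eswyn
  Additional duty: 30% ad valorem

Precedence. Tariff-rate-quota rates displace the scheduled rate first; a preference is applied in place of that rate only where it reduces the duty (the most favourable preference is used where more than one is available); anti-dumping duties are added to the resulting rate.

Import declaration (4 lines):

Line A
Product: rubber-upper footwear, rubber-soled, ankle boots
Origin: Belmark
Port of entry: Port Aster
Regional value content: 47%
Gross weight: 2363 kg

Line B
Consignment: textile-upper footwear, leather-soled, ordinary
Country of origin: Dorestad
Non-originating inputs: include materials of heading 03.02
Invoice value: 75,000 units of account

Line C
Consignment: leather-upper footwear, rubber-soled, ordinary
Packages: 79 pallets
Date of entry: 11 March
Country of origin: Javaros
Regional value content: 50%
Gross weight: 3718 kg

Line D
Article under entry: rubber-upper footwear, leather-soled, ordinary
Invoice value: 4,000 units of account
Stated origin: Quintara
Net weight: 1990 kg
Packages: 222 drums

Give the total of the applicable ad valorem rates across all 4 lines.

109%

Line A: rubber-upper → 03.03; rubber-soled → 03.03.01; ankle boots → 03.03.01.01. Scheduled 30%. Belmark agreement on 03.03: RVC < 50%. → 30%.
Line B: textile-upper → 03.02; leather-soled → 03.02.03; ordinary → 03.02.03.02. Scheduled 19%. Dorestad agreement on 03.02.01.02: 03.02.03.02 not covered. → 19%.
Line C: leather-upper → 03.01; rubber-soled → 03.01.02; ordinary → 03.01.02.02. Scheduled 7%. Javaros agreement on 03.02.03.02: 03.01.02.02 not covered. → 7%.
Line D: rubber-upper → 03.03; leather-soled → 03.03.02; ordinary → 03.03.02.02. Scheduled 38%. anti-dumping (Quintara, 03.03.02): +15%; total 38% + 15% = 53%. → 53%.
Sum: 30% + 19% + 7% + 53% = 109%.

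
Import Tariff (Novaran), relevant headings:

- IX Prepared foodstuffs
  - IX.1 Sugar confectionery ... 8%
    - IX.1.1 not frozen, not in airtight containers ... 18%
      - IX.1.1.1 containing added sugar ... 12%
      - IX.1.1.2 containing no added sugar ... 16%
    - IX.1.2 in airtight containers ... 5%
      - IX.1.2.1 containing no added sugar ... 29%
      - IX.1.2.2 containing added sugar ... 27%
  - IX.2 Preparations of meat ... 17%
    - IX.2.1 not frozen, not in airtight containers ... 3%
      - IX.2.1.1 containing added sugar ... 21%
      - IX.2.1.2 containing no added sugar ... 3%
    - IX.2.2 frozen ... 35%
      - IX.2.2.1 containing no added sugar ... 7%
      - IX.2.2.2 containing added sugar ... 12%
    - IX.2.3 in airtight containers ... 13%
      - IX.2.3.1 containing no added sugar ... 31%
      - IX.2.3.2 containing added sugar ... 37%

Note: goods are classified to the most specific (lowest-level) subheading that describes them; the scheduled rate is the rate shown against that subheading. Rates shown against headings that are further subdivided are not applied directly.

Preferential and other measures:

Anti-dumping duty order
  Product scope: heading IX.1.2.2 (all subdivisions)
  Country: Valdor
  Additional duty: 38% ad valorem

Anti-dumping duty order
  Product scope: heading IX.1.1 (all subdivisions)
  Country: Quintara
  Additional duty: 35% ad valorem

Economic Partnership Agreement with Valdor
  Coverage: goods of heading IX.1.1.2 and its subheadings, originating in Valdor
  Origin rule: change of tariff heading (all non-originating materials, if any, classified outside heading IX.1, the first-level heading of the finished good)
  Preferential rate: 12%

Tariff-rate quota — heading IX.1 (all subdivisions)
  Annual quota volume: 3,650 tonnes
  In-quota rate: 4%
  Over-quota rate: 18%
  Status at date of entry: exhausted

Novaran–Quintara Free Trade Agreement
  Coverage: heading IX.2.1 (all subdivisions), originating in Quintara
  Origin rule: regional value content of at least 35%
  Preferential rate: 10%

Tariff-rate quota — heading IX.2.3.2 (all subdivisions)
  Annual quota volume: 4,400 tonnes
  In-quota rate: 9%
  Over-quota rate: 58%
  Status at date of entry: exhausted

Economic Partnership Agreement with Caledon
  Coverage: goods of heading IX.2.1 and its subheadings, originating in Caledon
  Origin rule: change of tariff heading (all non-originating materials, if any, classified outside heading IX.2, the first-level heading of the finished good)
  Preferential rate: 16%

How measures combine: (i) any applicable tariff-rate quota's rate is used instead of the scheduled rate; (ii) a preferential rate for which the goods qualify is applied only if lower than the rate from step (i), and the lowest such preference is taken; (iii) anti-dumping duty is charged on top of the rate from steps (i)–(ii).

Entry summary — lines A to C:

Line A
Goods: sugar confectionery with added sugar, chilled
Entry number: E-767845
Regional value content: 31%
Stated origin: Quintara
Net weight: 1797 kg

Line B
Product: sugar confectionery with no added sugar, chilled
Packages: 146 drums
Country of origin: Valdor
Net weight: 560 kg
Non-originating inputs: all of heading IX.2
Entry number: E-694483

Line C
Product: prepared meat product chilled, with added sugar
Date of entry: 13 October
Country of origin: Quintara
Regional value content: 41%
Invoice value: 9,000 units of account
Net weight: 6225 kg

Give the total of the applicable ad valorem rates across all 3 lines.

Line A: sugar confectionery → IX.1; chilled → IX.1.1; with added sugar → IX.1.1.1. Scheduled 12%. quota on IX.1 exhausted → over-quota 18%; Quintara agreement on IX.2.1: IX.1.1.1 not covered; anti-dumping (Quintara, IX.1.1): +35%; total 18% + 35% = 53%. → 53%.
Line B: sugar confectionery → IX.1; chilled → IX.1.1; with no added sugar → IX.1.1.2. Scheduled 16%. quota on IX.1 exhausted → over-quota 18%; Valdor agreement on IX.1.1.2: CTH met → 12% available; preferential 12%. → 12%.
Line C: prepared meat product → IX.2; chilled → IX.2.1; with added sugar → IX.2.1.1. Scheduled 21%. Quintara agreement on IX.2.1: RVC ≥ 35% → 10% available; preferential 10%. → 10%.
Sum: 53% + 12% + 10% = 75%.

75%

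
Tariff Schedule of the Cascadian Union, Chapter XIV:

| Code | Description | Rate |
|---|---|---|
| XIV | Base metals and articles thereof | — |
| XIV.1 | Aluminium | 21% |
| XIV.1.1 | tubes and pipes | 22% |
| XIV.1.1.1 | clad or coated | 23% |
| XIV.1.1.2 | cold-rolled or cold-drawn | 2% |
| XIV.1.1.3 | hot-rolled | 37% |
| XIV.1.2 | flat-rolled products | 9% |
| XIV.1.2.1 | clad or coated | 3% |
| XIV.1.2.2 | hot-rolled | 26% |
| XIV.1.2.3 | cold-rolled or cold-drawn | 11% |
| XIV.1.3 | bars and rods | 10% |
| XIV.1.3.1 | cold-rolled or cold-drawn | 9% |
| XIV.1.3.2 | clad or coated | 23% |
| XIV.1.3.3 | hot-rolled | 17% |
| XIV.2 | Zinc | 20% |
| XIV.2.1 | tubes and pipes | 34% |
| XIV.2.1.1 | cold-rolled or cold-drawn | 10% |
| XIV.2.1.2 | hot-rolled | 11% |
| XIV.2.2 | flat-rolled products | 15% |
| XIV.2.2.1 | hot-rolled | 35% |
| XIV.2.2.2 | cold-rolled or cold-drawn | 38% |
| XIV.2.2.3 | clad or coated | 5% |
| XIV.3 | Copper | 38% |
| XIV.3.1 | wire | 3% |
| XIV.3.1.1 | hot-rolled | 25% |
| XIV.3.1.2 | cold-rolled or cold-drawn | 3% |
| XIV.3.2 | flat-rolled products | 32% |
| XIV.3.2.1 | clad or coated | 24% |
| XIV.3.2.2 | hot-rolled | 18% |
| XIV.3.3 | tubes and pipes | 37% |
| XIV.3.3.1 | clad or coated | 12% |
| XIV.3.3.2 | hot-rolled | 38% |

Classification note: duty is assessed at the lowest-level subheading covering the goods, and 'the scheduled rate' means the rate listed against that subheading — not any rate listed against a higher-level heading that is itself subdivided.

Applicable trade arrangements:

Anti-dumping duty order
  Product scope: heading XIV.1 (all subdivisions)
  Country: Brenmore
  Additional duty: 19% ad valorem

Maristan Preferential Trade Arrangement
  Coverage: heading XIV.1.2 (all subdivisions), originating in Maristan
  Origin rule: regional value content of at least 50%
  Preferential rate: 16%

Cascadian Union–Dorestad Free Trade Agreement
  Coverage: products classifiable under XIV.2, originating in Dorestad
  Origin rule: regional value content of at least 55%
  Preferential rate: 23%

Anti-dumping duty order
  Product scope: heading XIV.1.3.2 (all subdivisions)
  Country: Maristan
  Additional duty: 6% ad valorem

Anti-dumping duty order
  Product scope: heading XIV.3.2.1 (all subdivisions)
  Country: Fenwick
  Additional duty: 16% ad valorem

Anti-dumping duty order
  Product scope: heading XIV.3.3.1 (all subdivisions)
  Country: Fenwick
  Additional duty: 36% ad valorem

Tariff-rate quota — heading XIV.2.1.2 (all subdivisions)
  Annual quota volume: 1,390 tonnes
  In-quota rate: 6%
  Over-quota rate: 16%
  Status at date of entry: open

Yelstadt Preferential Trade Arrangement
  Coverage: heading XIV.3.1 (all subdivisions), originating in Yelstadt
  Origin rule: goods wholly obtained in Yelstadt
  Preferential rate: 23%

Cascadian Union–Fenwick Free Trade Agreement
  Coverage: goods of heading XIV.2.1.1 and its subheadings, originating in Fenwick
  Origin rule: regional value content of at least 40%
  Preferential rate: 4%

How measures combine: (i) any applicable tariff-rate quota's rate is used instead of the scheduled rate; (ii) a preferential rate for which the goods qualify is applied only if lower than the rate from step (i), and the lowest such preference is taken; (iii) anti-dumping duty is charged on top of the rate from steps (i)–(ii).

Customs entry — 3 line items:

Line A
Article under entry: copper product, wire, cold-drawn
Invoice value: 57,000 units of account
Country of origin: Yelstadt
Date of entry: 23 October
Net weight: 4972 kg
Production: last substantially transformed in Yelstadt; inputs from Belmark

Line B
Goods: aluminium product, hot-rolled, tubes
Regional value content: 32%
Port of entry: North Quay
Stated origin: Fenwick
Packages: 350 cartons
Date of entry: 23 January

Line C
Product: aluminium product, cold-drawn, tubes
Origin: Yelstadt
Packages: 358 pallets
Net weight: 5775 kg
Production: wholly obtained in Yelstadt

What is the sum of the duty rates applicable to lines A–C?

42%

Line A: copper → XIV.3; wire → XIV.3.1; cold-drawn → XIV.3.1.2. Scheduled 3%. Yelstadt agreement on XIV.3.1: not wholly obtained. → 3%.
Line B: aluminium → XIV.1; tubes → XIV.1.1; hot-rolled → XIV.1.1.3. Scheduled 37%. Fenwick agreement on XIV.2.1.1: XIV.1.1.3 not covered. → 37%.
Line C: aluminium → XIV.1; tubes → XIV.1.1; cold-drawn → XIV.1.1.2. Scheduled 2%. Yelstadt agreement on XIV.3.1: XIV.1.1.2 not covered. → 2%.
Sum: 3% + 37% + 2% = 42%.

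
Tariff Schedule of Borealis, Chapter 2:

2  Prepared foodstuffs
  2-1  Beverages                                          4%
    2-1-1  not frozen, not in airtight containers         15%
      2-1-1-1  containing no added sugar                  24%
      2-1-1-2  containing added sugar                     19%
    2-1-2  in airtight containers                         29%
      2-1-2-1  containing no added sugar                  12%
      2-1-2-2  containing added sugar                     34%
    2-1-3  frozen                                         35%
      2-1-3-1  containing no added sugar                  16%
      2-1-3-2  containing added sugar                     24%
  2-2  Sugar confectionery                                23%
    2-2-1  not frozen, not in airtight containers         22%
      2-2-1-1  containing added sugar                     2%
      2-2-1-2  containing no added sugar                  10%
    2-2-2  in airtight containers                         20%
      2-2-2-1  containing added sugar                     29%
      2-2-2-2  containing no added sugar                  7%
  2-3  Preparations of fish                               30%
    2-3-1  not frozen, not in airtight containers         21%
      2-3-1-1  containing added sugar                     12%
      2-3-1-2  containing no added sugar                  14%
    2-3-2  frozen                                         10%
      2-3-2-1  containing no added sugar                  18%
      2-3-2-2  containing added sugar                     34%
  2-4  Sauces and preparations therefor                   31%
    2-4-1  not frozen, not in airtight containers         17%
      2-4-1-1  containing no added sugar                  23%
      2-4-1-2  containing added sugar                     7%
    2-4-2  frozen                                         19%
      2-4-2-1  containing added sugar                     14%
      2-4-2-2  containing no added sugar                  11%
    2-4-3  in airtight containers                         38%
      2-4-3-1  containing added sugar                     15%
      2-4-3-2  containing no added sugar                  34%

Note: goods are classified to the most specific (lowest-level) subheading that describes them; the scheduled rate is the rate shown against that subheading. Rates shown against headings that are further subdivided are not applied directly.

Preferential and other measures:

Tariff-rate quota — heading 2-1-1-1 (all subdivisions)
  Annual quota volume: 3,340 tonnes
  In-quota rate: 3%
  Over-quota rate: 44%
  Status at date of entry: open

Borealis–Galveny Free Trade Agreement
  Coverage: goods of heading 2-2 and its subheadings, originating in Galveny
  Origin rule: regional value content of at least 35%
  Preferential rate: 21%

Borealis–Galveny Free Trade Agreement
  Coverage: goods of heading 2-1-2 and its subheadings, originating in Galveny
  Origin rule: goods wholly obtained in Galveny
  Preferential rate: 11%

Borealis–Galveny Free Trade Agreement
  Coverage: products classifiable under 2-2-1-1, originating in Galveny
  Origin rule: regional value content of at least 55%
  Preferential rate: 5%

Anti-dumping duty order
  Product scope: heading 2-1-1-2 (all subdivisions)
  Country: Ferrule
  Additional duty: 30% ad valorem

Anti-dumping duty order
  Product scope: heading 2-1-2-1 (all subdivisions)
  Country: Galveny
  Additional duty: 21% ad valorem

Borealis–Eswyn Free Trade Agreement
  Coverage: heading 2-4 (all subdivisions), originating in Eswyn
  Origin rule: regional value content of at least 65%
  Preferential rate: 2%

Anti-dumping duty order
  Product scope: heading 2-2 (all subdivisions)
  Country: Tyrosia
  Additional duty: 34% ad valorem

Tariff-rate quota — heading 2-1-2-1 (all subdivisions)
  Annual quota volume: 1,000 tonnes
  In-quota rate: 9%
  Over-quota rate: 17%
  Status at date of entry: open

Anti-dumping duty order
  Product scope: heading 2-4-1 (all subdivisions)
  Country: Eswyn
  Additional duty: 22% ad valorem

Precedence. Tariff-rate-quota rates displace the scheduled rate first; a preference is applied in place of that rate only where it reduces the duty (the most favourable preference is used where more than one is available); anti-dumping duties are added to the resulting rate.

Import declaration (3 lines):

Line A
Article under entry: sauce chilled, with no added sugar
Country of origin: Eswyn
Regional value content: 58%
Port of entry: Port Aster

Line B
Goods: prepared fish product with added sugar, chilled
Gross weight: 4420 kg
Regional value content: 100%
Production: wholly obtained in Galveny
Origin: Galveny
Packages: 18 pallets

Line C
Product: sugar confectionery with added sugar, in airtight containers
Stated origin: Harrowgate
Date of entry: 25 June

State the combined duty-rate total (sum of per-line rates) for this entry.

86%

Line A: sauce → 2-4; chilled → 2-4-1; with no added sugar → 2-4-1-1. Scheduled 23%. Eswyn agreement on 2-4: RVC < 65%; anti-dumping (Eswyn, 2-4-1): +22%; total 23% + 22% = 45%. → 45%.
Line B: prepared fish product → 2-3; chilled → 2-3-1; with added sugar → 2-3-1-1. Scheduled 12%. Galveny agreement on 2-2: 2-3-1-1 not covered; Galveny agreement on 2-1-2: 2-3-1-1 not covered; Galveny agreement on 2-2-1-1: 2-3-1-1 not covered. → 12%.
Line C: sugar confectionery → 2-2; in airtight containers → 2-2-2; with added sugar → 2-2-2-1. Scheduled 29%. No special measure applies. → 29%.
Sum: 45% + 12% + 29% = 86%.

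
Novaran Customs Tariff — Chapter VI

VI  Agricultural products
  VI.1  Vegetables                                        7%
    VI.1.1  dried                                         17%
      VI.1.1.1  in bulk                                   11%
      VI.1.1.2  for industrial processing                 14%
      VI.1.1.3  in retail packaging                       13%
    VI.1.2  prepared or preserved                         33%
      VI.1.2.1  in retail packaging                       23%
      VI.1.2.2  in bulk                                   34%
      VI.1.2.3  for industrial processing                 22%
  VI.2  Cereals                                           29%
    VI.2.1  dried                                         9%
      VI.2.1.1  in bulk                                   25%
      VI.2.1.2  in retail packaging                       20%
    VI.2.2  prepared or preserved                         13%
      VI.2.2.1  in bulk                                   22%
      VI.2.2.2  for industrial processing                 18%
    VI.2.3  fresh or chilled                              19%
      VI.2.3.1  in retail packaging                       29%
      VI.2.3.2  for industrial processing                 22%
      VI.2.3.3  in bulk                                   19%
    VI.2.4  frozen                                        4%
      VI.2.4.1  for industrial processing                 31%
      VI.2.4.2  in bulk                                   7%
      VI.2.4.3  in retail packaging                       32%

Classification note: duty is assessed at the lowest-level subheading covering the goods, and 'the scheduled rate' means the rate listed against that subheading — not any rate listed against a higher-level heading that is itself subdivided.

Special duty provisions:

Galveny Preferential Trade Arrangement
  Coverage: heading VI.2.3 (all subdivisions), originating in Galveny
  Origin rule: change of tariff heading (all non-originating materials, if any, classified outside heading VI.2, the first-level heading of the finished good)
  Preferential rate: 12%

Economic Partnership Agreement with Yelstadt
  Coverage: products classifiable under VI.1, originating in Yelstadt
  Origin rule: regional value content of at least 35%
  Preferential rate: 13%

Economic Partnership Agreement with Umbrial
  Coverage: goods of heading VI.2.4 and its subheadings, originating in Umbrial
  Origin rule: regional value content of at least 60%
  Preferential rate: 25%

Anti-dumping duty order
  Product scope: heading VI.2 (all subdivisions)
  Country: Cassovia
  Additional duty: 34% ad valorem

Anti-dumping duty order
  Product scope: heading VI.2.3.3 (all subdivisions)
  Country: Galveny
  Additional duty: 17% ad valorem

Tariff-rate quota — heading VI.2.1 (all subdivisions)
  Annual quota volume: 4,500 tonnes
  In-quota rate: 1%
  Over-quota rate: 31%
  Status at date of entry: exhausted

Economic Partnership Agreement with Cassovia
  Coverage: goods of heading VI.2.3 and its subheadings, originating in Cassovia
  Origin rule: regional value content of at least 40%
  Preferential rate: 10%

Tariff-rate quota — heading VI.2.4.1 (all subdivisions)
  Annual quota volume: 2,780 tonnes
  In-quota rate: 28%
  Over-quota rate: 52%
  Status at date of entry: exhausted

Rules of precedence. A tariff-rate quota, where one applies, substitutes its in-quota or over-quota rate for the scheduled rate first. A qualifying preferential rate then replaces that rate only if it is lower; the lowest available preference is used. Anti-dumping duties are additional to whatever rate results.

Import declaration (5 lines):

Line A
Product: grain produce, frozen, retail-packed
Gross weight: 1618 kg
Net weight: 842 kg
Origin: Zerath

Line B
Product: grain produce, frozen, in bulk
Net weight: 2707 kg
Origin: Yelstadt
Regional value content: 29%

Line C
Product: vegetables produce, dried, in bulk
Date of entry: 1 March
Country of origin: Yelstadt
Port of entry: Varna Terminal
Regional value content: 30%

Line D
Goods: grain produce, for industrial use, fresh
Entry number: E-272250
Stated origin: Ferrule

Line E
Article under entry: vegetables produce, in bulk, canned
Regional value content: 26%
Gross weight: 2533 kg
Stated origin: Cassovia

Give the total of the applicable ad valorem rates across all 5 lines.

106%

Line A: grain → VI.2; frozen → VI.2.4; retail-packed → VI.2.4.3. Scheduled 32%. No special measure applies. → 32%.
Line B: grain → VI.2; frozen → VI.2.4; in bulk → VI.2.4.2. Scheduled 7%. Yelstadt agreement on VI.1: VI.2.4.2 not covered. → 7%.
Line C: vegetables → VI.1; dried → VI.1.1; in bulk → VI.1.1.1. Scheduled 11%. Yelstadt agreement on VI.1: RVC < 35%. → 11%.
Line D: grain → VI.2; fresh → VI.2.3; for industrial use → VI.2.3.2. Scheduled 22%. No special measure applies. → 22%.
Line E: vegetables → VI.1; canned → VI.1.2; in bulk → VI.1.2.2. Scheduled 34%. Cassovia agreement on VI.2.3: VI.1.2.2 not covered. → 34%.
Sum: 32% + 7% + 11% + 22% + 34% = 106%.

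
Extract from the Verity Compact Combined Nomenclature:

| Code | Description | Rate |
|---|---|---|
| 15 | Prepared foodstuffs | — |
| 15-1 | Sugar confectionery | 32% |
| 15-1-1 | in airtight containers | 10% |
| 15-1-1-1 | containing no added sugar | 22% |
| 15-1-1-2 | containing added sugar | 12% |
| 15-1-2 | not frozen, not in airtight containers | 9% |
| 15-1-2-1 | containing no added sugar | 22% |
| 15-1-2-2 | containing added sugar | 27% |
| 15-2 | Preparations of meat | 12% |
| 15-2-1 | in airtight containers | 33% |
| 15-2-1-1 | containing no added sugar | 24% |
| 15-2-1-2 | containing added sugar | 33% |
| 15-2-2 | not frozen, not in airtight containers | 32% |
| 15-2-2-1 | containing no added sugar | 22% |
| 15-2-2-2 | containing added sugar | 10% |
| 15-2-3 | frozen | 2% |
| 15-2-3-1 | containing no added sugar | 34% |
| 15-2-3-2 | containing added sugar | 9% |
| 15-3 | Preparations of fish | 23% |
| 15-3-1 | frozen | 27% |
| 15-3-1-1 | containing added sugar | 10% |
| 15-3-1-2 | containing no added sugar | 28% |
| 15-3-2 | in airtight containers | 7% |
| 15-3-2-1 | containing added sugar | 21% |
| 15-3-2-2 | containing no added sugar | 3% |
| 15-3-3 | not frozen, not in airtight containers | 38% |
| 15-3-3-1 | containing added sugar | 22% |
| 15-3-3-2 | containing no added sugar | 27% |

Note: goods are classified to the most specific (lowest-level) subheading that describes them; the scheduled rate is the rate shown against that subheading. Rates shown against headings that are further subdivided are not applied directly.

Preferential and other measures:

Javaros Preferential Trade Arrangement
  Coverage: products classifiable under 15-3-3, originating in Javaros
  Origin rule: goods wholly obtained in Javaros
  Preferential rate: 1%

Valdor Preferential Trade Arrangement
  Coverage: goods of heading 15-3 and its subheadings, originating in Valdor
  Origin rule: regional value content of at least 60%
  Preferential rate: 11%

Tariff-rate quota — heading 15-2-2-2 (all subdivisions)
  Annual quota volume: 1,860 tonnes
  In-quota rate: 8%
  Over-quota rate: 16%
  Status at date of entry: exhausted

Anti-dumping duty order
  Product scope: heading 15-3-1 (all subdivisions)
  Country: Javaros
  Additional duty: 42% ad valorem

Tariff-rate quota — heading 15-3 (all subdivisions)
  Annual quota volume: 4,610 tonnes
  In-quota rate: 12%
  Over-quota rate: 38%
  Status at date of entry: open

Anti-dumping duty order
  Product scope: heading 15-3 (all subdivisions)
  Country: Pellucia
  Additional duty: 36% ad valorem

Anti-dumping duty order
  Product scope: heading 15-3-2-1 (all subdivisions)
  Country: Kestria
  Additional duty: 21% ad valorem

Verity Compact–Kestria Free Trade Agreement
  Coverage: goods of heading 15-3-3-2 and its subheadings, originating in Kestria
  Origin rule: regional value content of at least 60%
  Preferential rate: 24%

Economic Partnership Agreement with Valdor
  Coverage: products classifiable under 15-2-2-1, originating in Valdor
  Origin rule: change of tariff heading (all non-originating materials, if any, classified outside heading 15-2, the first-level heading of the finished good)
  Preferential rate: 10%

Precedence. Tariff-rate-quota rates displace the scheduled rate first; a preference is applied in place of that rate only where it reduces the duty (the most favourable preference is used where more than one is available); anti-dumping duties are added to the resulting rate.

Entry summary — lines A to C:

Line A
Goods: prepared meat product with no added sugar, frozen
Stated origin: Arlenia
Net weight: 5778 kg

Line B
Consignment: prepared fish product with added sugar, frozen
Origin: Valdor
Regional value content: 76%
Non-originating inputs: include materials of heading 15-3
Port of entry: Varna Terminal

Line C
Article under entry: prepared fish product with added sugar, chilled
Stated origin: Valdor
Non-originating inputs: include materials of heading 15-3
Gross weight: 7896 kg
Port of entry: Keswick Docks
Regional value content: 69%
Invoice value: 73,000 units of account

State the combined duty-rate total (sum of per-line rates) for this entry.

Line A: prepared meat product → 15-2; frozen → 15-2-3; with no added sugar → 15-2-3-1. Scheduled 34%. No special measure applies. → 34%.
Line B: prepared fish product → 15-3; frozen → 15-3-1; with added sugar → 15-3-1-1. Scheduled 10%. quota on 15-3 open → in-quota 12%; Valdor agreement on 15-3: RVC ≥ 60% → 11% available; Valdor agreement on 15-2-2-1: 15-3-1-1 not covered; preferential 11%. → 11%.
Line C: prepared fish product → 15-3; chilled → 15-3-3; with added sugar → 15-3-3-1. Scheduled 22%. quota on 15-3 open → in-quota 12%; Valdor agreement on 15-3: RVC ≥ 60% → 11% available; Valdor agreement on 15-2-2-1: 15-3-3-1 not covered; preferential 11%. → 11%.
Sum: 34% + 11% + 11% = 56%.

56%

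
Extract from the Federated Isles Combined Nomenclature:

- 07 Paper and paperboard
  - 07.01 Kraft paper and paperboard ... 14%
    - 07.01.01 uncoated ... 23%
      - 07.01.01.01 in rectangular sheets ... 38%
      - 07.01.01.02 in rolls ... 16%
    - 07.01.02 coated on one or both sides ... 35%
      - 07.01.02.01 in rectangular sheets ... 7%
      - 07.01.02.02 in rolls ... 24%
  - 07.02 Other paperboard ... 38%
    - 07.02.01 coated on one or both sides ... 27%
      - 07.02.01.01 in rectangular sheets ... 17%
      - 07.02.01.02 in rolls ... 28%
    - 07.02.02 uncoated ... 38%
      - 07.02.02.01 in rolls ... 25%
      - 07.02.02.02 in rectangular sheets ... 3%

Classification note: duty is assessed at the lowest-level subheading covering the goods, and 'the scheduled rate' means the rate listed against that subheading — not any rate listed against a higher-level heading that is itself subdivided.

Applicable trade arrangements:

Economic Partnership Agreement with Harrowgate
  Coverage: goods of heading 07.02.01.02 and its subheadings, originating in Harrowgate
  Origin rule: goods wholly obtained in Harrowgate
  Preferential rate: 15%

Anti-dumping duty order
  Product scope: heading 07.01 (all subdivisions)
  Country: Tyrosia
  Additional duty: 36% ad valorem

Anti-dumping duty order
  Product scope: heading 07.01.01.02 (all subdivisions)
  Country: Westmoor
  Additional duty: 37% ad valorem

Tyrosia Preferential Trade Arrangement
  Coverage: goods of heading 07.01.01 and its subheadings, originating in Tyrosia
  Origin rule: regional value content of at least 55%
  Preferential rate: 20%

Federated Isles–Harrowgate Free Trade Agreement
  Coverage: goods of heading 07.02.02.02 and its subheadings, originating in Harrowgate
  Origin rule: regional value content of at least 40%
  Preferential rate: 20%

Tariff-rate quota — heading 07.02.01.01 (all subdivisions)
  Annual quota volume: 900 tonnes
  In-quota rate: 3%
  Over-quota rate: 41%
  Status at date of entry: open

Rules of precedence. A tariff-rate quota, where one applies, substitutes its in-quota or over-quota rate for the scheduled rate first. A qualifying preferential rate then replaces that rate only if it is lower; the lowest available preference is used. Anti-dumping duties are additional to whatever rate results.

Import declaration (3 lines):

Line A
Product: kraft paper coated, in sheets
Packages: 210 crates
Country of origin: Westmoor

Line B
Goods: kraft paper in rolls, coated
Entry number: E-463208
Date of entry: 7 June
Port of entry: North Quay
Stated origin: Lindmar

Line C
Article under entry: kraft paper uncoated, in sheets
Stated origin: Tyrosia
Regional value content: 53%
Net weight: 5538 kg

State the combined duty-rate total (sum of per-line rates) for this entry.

Line A: kraft paper → 07.01; coated → 07.01.02; in sheets → 07.01.02.01. Scheduled 7%. No special measure applies. → 7%.
Line B: kraft paper → 07.01; coated → 07.01.02; in rolls → 07.01.02.02. Scheduled 24%. No special measure applies. → 24%.
Line C: kraft paper → 07.01; uncoated → 07.01.01; in sheets → 07.01.01.01. Scheduled 38%. Tyrosia agreement on 07.01.01: RVC < 55%; anti-dumping (Tyrosia, 07.01): +36%; total 38% + 36% = 74%. → 74%.
Sum: 7% + 24% + 74% = 105%.

105%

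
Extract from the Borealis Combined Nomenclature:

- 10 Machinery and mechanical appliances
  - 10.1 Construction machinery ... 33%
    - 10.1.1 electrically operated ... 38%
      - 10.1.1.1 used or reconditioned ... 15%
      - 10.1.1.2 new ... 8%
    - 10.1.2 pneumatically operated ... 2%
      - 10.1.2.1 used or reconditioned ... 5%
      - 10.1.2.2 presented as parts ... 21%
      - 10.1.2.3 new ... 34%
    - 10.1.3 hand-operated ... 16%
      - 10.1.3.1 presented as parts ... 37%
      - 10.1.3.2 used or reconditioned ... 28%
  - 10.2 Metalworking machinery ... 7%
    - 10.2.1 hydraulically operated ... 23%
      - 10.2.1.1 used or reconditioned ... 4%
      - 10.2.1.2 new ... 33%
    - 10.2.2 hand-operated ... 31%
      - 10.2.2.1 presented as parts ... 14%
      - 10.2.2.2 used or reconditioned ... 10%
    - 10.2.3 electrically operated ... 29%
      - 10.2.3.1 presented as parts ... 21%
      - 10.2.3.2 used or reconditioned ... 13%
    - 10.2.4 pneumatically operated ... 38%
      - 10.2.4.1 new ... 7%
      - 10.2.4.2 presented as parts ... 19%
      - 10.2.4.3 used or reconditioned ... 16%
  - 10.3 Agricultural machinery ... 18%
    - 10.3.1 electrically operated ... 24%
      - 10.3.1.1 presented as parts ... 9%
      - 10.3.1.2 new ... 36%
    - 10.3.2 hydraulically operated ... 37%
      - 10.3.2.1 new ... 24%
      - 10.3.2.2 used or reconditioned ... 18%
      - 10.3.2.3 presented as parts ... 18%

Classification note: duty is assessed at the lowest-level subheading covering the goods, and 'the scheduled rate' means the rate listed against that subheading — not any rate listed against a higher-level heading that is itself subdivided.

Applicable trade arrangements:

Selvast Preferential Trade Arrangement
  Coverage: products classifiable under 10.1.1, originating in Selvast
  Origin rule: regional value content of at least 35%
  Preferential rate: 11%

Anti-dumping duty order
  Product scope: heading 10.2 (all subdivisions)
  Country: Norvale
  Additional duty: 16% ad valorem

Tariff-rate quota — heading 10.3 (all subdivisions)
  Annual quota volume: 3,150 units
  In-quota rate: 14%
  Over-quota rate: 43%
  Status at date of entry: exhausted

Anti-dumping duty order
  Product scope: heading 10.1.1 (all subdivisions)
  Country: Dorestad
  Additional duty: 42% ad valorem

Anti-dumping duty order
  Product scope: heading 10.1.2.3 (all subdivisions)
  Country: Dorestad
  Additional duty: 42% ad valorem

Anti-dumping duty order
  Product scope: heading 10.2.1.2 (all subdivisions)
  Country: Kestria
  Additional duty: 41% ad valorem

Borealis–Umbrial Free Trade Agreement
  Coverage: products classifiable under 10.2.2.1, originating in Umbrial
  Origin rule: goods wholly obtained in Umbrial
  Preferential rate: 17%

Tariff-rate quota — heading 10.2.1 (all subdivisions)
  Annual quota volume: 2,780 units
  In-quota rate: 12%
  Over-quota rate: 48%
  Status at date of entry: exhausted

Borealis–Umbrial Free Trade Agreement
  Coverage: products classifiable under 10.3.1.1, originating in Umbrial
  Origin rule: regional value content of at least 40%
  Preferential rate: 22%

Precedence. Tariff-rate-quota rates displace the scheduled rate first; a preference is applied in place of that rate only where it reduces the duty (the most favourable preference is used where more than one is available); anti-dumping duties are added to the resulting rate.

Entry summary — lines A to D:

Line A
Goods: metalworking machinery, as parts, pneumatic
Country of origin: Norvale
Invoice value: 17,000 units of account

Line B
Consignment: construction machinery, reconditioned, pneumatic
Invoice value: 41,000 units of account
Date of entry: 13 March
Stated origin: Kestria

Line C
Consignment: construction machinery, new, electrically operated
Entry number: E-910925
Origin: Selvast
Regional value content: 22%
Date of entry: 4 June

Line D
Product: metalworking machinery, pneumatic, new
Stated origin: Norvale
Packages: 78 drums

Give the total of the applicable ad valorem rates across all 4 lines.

Line A: metalworking → 10.2; pneumatic → 10.2.4; as parts → 10.2.4.2. Scheduled 19%. anti-dumping (Norvale, 10.2): +16%; total 19% + 16% = 35%. → 35%.
Line B: construction → 10.1; pneumatic → 10.1.2; reconditioned → 10.1.2.1. Scheduled 5%. No special measure applies. → 5%.
Line C: construction → 10.1; electrically operated → 10.1.1; new → 10.1.1.2. Scheduled 8%. Selvast agreement on 10.1.1: RVC < 35%. → 8%.
Line D: metalworking → 10.2; pneumatic → 10.2.4; new → 10.2.4.1. Scheduled 7%. anti-dumping (Norvale, 10.2): +16%; total 7% + 16% = 23%. → 23%.
Sum: 35% + 5% + 8% + 23% = 71%.

71%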